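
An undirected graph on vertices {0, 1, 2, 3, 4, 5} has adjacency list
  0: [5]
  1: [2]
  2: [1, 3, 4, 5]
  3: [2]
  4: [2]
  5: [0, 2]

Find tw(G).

A width-1 tree decomposition is:
Bags: B1 = {2, 5}  B2 = {2, 3}  B3 = {1, 2}  B4 = {2, 4}  B5 = {0, 5}
Tree: B1–B2, B1–B3, B2–B4, B1–B5
Each bag holds 2 vertices, so the decomposition has width 1, which upper-bounds the treewidth. Since G has at least one edge (e.g. 5–2), it is not an edgeless graph, so tw(G) ≥ 1. The upper and lower bounds meet at 1, so that is the treewidth.

1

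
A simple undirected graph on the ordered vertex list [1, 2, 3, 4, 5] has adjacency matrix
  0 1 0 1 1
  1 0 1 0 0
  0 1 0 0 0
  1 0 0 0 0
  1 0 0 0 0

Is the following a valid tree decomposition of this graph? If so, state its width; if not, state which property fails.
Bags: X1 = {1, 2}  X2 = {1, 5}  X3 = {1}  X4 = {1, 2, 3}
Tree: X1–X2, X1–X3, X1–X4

No — vertex 4 appears in no bag.

A tree decomposition must satisfy three properties: every vertex lies in some bag; for every edge, both endpoints lie together in some bag; and for every vertex, the bags containing it form a connected subtree. Here vertex 4 appears in no bag, so the decomposition is invalid.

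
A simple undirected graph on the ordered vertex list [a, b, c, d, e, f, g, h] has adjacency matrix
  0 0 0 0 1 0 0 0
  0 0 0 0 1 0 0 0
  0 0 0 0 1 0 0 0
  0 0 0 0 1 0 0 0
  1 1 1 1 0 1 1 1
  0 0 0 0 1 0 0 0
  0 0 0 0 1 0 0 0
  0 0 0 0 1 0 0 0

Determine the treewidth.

A width-1 tree decomposition is:
Bags: B1 = {e, h}  B2 = {e, f}  B3 = {a, e}  B4 = {d, e}  B5 = {e, g}  B6 = {b, e}  B7 = {c, e}
Tree: B1–B2, B2–B3, B1–B4, B4–B5, B5–B6, B4–B7
Each bag holds 2 vertices, so the decomposition has width 1, which upper-bounds the treewidth. Since G has at least one edge (e.g. h–e), it is not an edgeless graph, so tw(G) ≥ 1. Therefore the treewidth is 1.

1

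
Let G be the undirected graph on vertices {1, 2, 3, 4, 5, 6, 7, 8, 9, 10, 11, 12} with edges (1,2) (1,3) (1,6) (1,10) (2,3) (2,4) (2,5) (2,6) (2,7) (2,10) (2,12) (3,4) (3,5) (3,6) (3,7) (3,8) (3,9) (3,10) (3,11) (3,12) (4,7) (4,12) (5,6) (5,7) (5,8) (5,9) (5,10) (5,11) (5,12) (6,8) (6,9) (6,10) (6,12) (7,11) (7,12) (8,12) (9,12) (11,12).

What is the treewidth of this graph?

4

A width-4 tree decomposition is:
Bags: B1 = {2, 3, 5, 7, 12}  B2 = {2, 3, 5, 6, 12}  B3 = {2, 3, 4, 7, 12}  B4 = {3, 5, 7, 11, 12}  B5 = {3, 5, 6, 8, 12}  B6 = {2, 3, 5, 6, 10}  B7 = {1, 2, 3, 6, 10}  B8 = {3, 5, 6, 9, 12}
Tree: B1–B2, B1–B3, B1–B4, B2–B5, B2–B6, B6–B7, B5–B8
The largest bag has 5 vertices, giving width 4; this decomposition certifies tw(G) ≤ 4. On the other hand G contains the 5-clique {1, 2, 3, 6, 10}. A clique must lie in a single bag of any decomposition, so no decomposition can have width below 4. Combining the bounds, tw(G) = 4.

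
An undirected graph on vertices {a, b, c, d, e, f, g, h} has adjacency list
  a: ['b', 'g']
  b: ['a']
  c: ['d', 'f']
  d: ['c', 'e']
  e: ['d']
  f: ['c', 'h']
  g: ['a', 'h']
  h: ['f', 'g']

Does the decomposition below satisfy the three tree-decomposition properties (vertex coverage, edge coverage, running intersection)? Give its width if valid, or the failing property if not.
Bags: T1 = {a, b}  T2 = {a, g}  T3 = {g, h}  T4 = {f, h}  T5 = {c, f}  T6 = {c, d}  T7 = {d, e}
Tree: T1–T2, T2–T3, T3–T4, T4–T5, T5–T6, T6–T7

Vertex coverage: the bags together contain {a, b, c, d, e, f, g, h}, the full vertex set. Edge coverage: each edge of G has both endpoints in at least one bag. Running intersection: for every vertex, the bags containing it form a connected subtree. All three properties hold, so this is a valid tree decomposition of width max|bag| − 1 = 1, and hence tw(G) ≤ 1.

Yes; width 1.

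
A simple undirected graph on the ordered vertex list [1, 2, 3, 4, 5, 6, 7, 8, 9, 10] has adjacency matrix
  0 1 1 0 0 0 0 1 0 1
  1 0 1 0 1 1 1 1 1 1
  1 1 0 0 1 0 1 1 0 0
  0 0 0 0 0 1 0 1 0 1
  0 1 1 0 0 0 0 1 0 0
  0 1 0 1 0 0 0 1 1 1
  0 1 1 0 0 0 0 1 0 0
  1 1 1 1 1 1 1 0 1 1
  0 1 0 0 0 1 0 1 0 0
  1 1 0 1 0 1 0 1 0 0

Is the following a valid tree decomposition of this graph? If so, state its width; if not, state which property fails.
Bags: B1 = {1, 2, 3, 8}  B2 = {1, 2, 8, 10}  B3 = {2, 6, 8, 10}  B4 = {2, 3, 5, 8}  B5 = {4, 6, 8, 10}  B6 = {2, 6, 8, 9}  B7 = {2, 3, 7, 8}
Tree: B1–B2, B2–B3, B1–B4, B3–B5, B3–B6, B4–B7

Yes; width 3.

Checking the three conditions: (i) the bags cover all of {1, 2, 3, 4, 5, 6, 7, 8, 9, 10}; (ii) for each edge, some bag contains both endpoints; (iii) the bags containing any fixed vertex form a subtree. All hold, so the decomposition is valid with width 4 − 1 = 3.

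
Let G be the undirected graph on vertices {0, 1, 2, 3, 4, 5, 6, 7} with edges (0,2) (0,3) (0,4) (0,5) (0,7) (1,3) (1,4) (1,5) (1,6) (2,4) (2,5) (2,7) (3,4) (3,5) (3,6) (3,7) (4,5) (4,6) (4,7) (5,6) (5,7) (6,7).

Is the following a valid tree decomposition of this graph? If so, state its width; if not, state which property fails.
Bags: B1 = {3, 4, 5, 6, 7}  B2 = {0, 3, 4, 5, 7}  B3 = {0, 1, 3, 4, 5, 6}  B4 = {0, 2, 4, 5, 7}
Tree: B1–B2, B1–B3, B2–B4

No — bags containing vertex 0 are not connected in the tree.

A tree decomposition must satisfy three properties: every vertex lies in some bag; for every edge, both endpoints lie together in some bag; and for every vertex, the bags containing it form a connected subtree. Here bags containing vertex 0 are not connected in the tree, so the decomposition is invalid.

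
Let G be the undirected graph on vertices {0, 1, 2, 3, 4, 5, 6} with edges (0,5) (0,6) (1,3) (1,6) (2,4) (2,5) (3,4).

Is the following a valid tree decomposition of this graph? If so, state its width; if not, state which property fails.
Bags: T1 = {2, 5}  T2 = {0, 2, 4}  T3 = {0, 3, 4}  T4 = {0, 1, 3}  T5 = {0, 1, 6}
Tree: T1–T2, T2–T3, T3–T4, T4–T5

No — edge (0,5) lies in no bag.

A tree decomposition must satisfy three properties: every vertex lies in some bag; for every edge, both endpoints lie together in some bag; and for every vertex, the bags containing it form a connected subtree. Here edge (0,5) lies in no bag, so the decomposition is invalid.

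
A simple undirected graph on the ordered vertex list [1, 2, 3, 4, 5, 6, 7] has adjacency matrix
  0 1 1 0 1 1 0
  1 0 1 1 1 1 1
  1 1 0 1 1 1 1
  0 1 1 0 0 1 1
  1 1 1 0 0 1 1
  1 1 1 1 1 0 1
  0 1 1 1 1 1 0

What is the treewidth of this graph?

4

A width-4 tree decomposition is:
Bags: B1 = {2, 3, 4, 6, 7}  B2 = {2, 3, 5, 6, 7}  B3 = {1, 2, 3, 5, 6}
Tree: B1–B2, B2–B3
The largest bag has 5 vertices, giving width 4; this decomposition certifies tw(G) ≤ 4. For the lower bound, the 5 vertices {2, 3, 4, 6, 7} are pairwise adjacent, and any tree decomposition puts a clique entirely inside one bag — forcing width ≥ 4. Combining the bounds, tw(G) = 4.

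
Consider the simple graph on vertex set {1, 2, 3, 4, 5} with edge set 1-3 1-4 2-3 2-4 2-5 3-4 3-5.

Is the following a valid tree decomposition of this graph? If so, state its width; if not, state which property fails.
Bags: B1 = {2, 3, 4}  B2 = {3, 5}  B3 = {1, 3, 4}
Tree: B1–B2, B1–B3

No — edge (2,5) lies in no bag.

A tree decomposition must satisfy three properties: every vertex lies in some bag; for every edge, both endpoints lie together in some bag; and for every vertex, the bags containing it form a connected subtree. Here edge (2,5) lies in no bag, so the decomposition is invalid.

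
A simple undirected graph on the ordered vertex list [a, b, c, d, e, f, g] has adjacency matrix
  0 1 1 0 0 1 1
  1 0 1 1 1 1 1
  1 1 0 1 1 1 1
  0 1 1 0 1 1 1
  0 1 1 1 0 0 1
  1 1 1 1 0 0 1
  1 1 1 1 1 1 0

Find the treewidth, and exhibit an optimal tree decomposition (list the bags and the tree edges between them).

Treewidth 4.
One such decomposition:
Bags: B1 = {a, b, c, f, g}  B2 = {b, c, d, f, g}  B3 = {b, c, d, e, g}
Tree: B1–B2, B2–B3

Each bag holds 5 vertices, so the decomposition has width 4, which upper-bounds the treewidth. For the lower bound, the 5 vertices {b, c, d, e, g} are pairwise adjacent, and any tree decomposition puts a clique entirely inside one bag — forcing width ≥ 4. Hence tw(G) = 4 exactly.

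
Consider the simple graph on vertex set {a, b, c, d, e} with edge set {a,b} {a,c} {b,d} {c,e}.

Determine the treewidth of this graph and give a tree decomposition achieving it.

The largest bag has 2 vertices, giving width 1; this decomposition certifies tw(G) ≤ 1. G has an edge, so its treewidth is at least 1. The upper and lower bounds meet at 1, so that is the treewidth.

Treewidth 1.
Bags: B1 = {b, d}  B2 = {a, b}  B3 = {a, c}  B4 = {c, e}
Tree: B1–B2, B2–B3, B3–B4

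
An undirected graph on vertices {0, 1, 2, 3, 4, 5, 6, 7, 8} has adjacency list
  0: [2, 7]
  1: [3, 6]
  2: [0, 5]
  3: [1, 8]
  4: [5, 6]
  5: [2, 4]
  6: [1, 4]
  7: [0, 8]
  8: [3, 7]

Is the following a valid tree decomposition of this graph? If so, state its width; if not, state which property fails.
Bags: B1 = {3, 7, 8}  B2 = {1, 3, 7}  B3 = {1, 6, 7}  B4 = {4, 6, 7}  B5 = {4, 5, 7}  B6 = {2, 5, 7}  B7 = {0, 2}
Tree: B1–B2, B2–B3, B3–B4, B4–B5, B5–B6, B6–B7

A tree decomposition must satisfy three properties: every vertex lies in some bag; for every edge, both endpoints lie together in some bag; and for every vertex, the bags containing it form a connected subtree. Here edge (7,0) lies in no bag, so the decomposition is invalid.

No — edge (7,0) lies in no bag.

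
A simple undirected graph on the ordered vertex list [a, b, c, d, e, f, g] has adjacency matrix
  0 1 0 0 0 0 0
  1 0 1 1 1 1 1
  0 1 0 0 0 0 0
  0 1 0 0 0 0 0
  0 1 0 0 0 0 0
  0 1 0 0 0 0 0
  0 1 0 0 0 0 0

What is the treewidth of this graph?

A width-1 tree decomposition is:
Bags: B1 = {a, b}  B2 = {b, f}  B3 = {b, d}  B4 = {b, c}  B5 = {b, e}  B6 = {b, g}
Tree: B1–B2, B2–B3, B2–B4, B3–B5, B4–B6
The largest bag has 2 vertices, giving width 1; this decomposition certifies tw(G) ≤ 1. Any graph with an edge has treewidth ≥ 1, and G has the edge b–a. Therefore the treewidth is 1.

1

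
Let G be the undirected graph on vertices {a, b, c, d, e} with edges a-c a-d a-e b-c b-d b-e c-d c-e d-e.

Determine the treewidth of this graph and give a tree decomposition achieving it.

Each bag holds 4 vertices, so the decomposition has width 3, which upper-bounds the treewidth. On the other hand G contains the 4-clique {a, c, d, e}. A clique must lie in a single bag of any decomposition, so no decomposition can have width below 3. The upper and lower bounds meet at 3, so that is the treewidth.

Treewidth 3.
One such decomposition:
Bags: B1 = {a, c, d, e}  B2 = {b, c, d, e}
Tree: B1–B2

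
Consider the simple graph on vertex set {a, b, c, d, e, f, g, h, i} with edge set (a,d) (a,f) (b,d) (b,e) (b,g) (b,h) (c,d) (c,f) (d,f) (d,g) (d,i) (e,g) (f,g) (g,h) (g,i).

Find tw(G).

A width-2 tree decomposition is:
Bags: B1 = {d, f, g}  B2 = {b, d, g}  B3 = {b, g, h}  B4 = {c, d, f}  B5 = {d, g, i}  B6 = {a, d, f}  B7 = {b, e, g}
Tree: B1–B2, B2–B3, B1–B4, B1–B5, B1–B6, B3–B7
Each bag holds 3 vertices, so the decomposition has width 2, which upper-bounds the treewidth. On the other hand G contains the 3-clique {d, f, g}. A clique must lie in a single bag of any decomposition, so no decomposition can have width below 2. Therefore the treewidth is 2.

2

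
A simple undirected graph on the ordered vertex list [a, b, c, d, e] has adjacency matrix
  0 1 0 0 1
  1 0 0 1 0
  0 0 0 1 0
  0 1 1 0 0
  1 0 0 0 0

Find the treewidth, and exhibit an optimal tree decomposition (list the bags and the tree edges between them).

Treewidth 1.
One such decomposition:
Bags: B1 = {b, d}  B2 = {c, d}  B3 = {a, b}  B4 = {a, e}
Tree: B1–B2, B1–B3, B3–B4

The largest bag has 2 vertices, giving width 1; this decomposition certifies tw(G) ≤ 1. Any graph with an edge has treewidth ≥ 1, and G has the edge b–d. Hence tw(G) = 1 exactly.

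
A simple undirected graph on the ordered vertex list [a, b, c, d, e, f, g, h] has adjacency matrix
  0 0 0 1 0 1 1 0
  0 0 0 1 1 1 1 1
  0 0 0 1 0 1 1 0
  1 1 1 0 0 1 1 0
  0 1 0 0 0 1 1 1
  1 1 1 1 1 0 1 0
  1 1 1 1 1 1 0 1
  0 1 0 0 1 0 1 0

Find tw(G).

A width-3 tree decomposition is:
Bags: B1 = {b, e, f, g}  B2 = {b, d, f, g}  B3 = {c, d, f, g}  B4 = {b, e, g, h}  B5 = {a, d, f, g}
Tree: B1–B2, B2–B3, B1–B4, B2–B5
The largest bag has 4 vertices, giving width 3; this decomposition certifies tw(G) ≤ 3. On the other hand G contains the 4-clique {b, e, g, h}. A clique must lie in a single bag of any decomposition, so no decomposition can have width below 3. Hence tw(G) = 3 exactly.

3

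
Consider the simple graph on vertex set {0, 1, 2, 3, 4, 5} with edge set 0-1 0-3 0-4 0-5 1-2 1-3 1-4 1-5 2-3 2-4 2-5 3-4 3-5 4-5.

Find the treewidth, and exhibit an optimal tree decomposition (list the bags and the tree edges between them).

Treewidth 4.
One such decomposition:
Bags: B1 = {1, 2, 3, 4, 5}  B2 = {0, 1, 3, 4, 5}
Tree: B1–B2

The largest bag has 5 vertices, giving width 4; this decomposition certifies tw(G) ≤ 4. For the lower bound, the 5 vertices {0, 1, 3, 4, 5} are pairwise adjacent, and any tree decomposition puts a clique entirely inside one bag — forcing width ≥ 4. Hence tw(G) = 4 exactly.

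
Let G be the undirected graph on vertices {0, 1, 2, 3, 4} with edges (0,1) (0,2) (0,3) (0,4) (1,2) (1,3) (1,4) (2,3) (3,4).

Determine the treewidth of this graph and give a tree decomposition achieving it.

Each bag holds 4 vertices, so the decomposition has width 3, which upper-bounds the treewidth. On the other hand G contains the 4-clique {0, 1, 2, 3}. A clique must lie in a single bag of any decomposition, so no decomposition can have width below 3. Hence tw(G) = 3 exactly.

Treewidth 3.
One such decomposition:
Bags: B1 = {0, 1, 2, 3}  B2 = {0, 1, 3, 4}
Tree: B1–B2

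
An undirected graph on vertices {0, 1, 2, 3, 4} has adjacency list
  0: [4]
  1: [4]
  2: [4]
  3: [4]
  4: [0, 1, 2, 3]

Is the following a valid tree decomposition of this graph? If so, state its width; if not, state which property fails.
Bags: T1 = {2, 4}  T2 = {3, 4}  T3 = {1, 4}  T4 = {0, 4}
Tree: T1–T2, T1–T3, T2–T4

Yes; width 1.

Checking the three conditions: (i) the bags cover all of {0, 1, 2, 3, 4}; (ii) for each edge, some bag contains both endpoints; (iii) the bags containing any fixed vertex form a subtree. All hold, so the decomposition is valid with width 2 − 1 = 1.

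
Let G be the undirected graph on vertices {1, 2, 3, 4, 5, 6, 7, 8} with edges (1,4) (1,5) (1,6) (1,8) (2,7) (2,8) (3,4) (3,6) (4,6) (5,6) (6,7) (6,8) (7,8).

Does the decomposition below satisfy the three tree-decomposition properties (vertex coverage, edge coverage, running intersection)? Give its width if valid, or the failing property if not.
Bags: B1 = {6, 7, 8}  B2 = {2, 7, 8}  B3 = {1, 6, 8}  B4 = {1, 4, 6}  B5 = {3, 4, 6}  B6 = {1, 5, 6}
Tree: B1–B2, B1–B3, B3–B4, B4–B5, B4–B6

Every vertex of G appears in some bag (union = {1, 2, 3, 4, 5, 6, 7, 8}); every edge is covered by a bag; and for each vertex v the set of bags containing v is connected in the bag tree. The decomposition is therefore valid. The largest bag has 3 vertices, so the width is 2.

Yes; width 2.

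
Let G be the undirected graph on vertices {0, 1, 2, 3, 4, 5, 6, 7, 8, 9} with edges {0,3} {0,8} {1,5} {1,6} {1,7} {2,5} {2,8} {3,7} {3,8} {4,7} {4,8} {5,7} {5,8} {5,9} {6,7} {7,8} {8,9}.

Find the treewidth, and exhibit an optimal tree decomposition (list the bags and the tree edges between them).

The largest bag has 3 vertices, giving width 2; this decomposition certifies tw(G) ≤ 2. Conversely, {0, 3, 8} is a clique of size 3, and the vertices of any clique must share a bag in every tree decomposition; so some bag has ≥ 3 vertices and tw(G) ≥ 2. Hence tw(G) = 2 exactly.

Treewidth 2.
One optimal decomposition is:
Bags: B1 = {5, 7, 8}  B2 = {1, 5, 7}  B3 = {5, 8, 9}  B4 = {4, 7, 8}  B5 = {3, 7, 8}  B6 = {1, 6, 7}  B7 = {2, 5, 8}  B8 = {0, 3, 8}
Tree: B1–B2, B1–B3, B1–B4, B1–B5, B2–B6, B1–B7, B5–B8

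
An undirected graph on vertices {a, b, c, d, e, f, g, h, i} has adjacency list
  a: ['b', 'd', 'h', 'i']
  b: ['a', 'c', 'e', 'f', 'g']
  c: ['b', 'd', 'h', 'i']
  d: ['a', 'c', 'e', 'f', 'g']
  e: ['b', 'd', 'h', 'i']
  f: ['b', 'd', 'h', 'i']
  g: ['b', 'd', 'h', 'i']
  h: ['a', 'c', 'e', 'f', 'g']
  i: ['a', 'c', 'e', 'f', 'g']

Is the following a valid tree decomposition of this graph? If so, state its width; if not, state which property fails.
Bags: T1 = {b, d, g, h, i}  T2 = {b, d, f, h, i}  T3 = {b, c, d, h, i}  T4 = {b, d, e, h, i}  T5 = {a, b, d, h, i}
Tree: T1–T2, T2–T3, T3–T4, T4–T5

Checking the three conditions: (i) the bags cover all of {a, b, c, d, e, f, g, h, i}; (ii) for each edge, some bag contains both endpoints; (iii) the bags containing any fixed vertex form a subtree. All hold, so the decomposition is valid with width 5 − 1 = 4.

Yes; width 4.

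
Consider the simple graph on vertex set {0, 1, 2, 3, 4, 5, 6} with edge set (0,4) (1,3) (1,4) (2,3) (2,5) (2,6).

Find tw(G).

1

A width-1 tree decomposition is:
Bags: B1 = {1, 3}  B2 = {2, 3}  B3 = {2, 5}  B4 = {2, 6}  B5 = {1, 4}  B6 = {0, 4}
Tree: B1–B2, B2–B3, B3–B4, B1–B5, B5–B6
Every bag has size at most 2, so the width is 2 − 1 = 1 and tw(G) ≤ 1. G has an edge, so its treewidth is at least 1. Combining the bounds, tw(G) = 1.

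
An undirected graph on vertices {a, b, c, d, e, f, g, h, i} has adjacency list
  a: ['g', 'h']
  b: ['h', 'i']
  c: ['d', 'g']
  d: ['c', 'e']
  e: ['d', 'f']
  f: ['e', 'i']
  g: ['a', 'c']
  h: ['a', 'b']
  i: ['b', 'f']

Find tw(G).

2

A width-2 tree decomposition is:
Bags: B1 = {e, f, i}  B2 = {d, e, i}  B3 = {c, d, i}  B4 = {c, g, i}  B5 = {a, g, i}  B6 = {a, h, i}  B7 = {b, h, i}
Tree: B1–B2, B2–B3, B3–B4, B4–B5, B5–B6, B6–B7
Every bag has size at most 3, so the width is 3 − 1 = 2 and tw(G) ≤ 2. For the lower bound, G contains the cycle i–f–e–d–c–g–a–h–b–i, so G is not a forest; only forests have treewidth ≤ 1, hence tw(G) ≥ 2. Combining the bounds, tw(G) = 2.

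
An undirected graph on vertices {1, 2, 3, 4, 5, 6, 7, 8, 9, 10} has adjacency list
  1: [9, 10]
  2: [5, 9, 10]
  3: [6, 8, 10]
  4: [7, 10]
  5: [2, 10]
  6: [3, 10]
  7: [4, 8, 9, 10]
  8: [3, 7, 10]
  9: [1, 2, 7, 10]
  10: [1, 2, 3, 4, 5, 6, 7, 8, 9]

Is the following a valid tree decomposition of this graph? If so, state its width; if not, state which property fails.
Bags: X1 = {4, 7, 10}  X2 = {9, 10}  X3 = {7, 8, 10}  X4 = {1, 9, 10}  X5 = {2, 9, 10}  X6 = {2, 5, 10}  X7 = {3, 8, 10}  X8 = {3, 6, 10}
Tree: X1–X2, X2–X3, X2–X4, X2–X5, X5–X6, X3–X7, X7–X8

A tree decomposition must satisfy three properties: every vertex lies in some bag; for every edge, both endpoints lie together in some bag; and for every vertex, the bags containing it form a connected subtree. Here edge (7,9) lies in no bag, so the decomposition is invalid.

No — edge (7,9) lies in no bag.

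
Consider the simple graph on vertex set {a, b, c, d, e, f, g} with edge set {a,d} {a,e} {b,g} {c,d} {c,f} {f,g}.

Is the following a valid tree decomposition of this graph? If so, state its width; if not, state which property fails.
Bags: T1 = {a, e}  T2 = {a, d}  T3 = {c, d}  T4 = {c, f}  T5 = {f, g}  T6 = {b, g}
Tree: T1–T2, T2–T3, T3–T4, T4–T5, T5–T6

Checking the three conditions: (i) the bags cover all of {a, b, c, d, e, f, g}; (ii) for each edge, some bag contains both endpoints; (iii) the bags containing any fixed vertex form a subtree. All hold, so the decomposition is valid with width 2 − 1 = 1.

Yes; width 1.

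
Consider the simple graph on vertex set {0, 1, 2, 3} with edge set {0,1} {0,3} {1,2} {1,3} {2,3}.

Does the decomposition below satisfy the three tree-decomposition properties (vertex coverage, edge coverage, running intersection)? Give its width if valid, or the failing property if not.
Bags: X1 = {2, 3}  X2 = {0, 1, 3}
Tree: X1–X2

A tree decomposition must satisfy three properties: every vertex lies in some bag; for every edge, both endpoints lie together in some bag; and for every vertex, the bags containing it form a connected subtree. Here edge (1,2) lies in no bag, so the decomposition is invalid.

No — edge (1,2) lies in no bag.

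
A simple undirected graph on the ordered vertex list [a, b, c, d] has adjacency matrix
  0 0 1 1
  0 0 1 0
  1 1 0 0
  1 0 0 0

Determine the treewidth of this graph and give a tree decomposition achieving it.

The largest bag has 2 vertices, giving width 1; this decomposition certifies tw(G) ≤ 1. Since G has at least one edge (e.g. c–a), it is not an edgeless graph, so tw(G) ≥ 1. The upper and lower bounds meet at 1, so that is the treewidth.

Treewidth 1.
One optimal decomposition is:
Bags: B1 = {a, c}  B2 = {b, c}  B3 = {a, d}
Tree: B1–B2, B1–B3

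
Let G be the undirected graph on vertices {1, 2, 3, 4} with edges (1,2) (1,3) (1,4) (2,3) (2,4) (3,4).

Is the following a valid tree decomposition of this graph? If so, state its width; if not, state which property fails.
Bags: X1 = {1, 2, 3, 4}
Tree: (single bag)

Every vertex of G appears in some bag (union = {1, 2, 3, 4}); every edge is covered by a bag; and for each vertex v the set of bags containing v is connected in the bag tree. The decomposition is therefore valid. The largest bag has 4 vertices, so the width is 3.

Yes; width 3.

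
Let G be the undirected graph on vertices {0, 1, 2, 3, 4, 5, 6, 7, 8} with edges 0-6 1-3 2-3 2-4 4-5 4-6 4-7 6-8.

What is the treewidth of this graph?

1

A width-1 tree decomposition is:
Bags: B1 = {2, 4}  B2 = {4, 6}  B3 = {0, 6}  B4 = {2, 3}  B5 = {4, 7}  B6 = {6, 8}  B7 = {4, 5}  B8 = {1, 3}
Tree: B1–B2, B2–B3, B1–B4, B1–B5, B2–B6, B5–B7, B4–B8
Every bag has size at most 2, so the width is 2 − 1 = 1 and tw(G) ≤ 1. G has an edge, so its treewidth is at least 1. Hence tw(G) = 1 exactly.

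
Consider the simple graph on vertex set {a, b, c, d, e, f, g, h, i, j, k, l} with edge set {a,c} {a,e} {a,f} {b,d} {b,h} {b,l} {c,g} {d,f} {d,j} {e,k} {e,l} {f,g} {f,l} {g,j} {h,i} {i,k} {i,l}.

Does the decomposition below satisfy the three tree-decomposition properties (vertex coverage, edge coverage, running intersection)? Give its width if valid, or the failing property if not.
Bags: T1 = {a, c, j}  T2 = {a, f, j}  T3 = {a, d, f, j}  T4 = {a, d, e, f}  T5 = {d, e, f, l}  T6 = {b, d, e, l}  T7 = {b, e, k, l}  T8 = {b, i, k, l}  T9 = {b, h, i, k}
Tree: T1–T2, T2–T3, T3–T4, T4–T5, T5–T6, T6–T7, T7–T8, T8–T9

No — vertex g appears in no bag.

A tree decomposition must satisfy three properties: every vertex lies in some bag; for every edge, both endpoints lie together in some bag; and for every vertex, the bags containing it form a connected subtree. Here vertex g appears in no bag, so the decomposition is invalid.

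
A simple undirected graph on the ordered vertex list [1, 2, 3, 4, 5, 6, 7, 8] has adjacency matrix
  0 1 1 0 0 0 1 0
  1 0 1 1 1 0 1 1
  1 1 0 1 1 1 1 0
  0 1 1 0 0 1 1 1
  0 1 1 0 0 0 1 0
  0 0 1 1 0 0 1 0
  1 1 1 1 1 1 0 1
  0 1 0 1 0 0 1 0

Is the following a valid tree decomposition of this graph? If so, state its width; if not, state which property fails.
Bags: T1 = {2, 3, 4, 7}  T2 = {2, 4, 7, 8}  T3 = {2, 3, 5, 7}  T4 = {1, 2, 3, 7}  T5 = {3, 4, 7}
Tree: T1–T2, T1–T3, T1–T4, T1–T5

No — vertex 6 appears in no bag.

A tree decomposition must satisfy three properties: every vertex lies in some bag; for every edge, both endpoints lie together in some bag; and for every vertex, the bags containing it form a connected subtree. Here vertex 6 appears in no bag, so the decomposition is invalid.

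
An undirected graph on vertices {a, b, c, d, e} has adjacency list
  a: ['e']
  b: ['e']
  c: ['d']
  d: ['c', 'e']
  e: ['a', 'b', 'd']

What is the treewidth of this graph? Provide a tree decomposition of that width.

Each bag holds 2 vertices, so the decomposition has width 1, which upper-bounds the treewidth. Any graph with an edge has treewidth ≥ 1, and G has the edge d–e. Therefore the treewidth is 1.

Treewidth 1.
One optimal decomposition is:
Bags: B1 = {d, e}  B2 = {c, d}  B3 = {b, e}  B4 = {a, e}
Tree: B1–B2, B1–B3, B3–B4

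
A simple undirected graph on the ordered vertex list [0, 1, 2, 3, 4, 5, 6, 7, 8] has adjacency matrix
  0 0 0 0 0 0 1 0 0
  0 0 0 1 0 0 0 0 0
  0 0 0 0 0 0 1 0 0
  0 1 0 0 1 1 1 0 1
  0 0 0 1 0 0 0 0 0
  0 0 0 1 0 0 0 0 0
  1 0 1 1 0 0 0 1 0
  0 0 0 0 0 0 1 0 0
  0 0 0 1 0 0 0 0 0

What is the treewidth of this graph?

A width-1 tree decomposition is:
Bags: B1 = {3, 4}  B2 = {1, 3}  B3 = {3, 6}  B4 = {3, 8}  B5 = {3, 5}  B6 = {6, 7}  B7 = {2, 6}  B8 = {0, 6}
Tree: B1–B2, B2–B3, B1–B4, B3–B5, B3–B6, B6–B7, B6–B8
Every bag has size at most 2, so the width is 2 − 1 = 1 and tw(G) ≤ 1. Since G has at least one edge (e.g. 4–3), it is not an edgeless graph, so tw(G) ≥ 1. Combining the bounds, tw(G) = 1.

1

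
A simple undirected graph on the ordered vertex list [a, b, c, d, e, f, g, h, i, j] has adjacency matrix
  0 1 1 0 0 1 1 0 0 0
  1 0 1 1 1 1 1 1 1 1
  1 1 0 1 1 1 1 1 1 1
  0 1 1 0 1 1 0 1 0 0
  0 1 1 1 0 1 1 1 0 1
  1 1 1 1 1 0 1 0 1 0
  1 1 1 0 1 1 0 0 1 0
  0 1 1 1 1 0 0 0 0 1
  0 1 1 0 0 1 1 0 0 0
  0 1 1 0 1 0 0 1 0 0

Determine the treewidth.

4

A width-4 tree decomposition is:
Bags: B1 = {b, c, e, f, g}  B2 = {b, c, d, e, f}  B3 = {b, c, d, e, h}  B4 = {b, c, f, g, i}  B5 = {b, c, e, h, j}  B6 = {a, b, c, f, g}
Tree: B1–B2, B2–B3, B1–B4, B3–B5, B4–B6
Each bag holds 5 vertices, so the decomposition has width 4, which upper-bounds the treewidth. For the lower bound, the 5 vertices {b, c, e, h, j} are pairwise adjacent, and any tree decomposition puts a clique entirely inside one bag — forcing width ≥ 4. Combining the bounds, tw(G) = 4.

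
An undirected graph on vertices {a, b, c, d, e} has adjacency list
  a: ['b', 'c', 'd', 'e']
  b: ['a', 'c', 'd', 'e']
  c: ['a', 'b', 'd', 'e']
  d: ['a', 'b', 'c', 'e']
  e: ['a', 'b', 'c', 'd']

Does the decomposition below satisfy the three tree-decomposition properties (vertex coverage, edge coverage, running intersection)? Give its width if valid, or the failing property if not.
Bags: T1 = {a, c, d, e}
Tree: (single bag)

No — vertex b appears in no bag.

A tree decomposition must satisfy three properties: every vertex lies in some bag; for every edge, both endpoints lie together in some bag; and for every vertex, the bags containing it form a connected subtree. Here vertex b appears in no bag, so the decomposition is invalid.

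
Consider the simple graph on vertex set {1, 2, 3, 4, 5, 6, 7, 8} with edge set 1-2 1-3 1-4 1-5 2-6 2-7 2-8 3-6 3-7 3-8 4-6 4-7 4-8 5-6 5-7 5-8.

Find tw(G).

A width-4 tree decomposition is:
Bags: B1 = {1, 5, 6, 7, 8}  B2 = {1, 2, 6, 7, 8}  B3 = {1, 3, 6, 7, 8}  B4 = {1, 4, 6, 7, 8}
Tree: B1–B2, B2–B3, B3–B4
Each bag holds 5 vertices, so the decomposition has width 4, which upper-bounds the treewidth. For the lower bound: the 5 vertex sets {1,5}, {2,7}, {3,6}, {8}, {4} are disjoint, each induces a connected subgraph, and every pair is joined by at least one edge of G. Contracting each set to a single vertex therefore yields K_{5} as a minor, and since treewidth is minor-monotone, tw(G) ≥ tw(K_{5}) = 4. Combining the bounds, tw(G) = 4.

4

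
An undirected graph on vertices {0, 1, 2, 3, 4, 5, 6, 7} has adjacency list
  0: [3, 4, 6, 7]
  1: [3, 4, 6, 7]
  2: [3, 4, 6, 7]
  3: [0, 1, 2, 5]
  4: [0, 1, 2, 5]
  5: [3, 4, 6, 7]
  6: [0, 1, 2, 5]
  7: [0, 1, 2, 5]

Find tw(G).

A width-4 tree decomposition is:
Bags: B1 = {0, 1, 2, 3, 5}  B2 = {0, 1, 2, 5, 7}  B3 = {0, 1, 2, 5, 6}  B4 = {0, 1, 2, 4, 5}
Tree: B1–B2, B2–B3, B3–B4
The largest bag has 5 vertices, giving width 4; this decomposition certifies tw(G) ≤ 4. For the lower bound: the 5 vertex sets {3,5}, {1,7}, {2,6}, {0}, {4} are disjoint, each induces a connected subgraph, and every pair is joined by at least one edge of G. Contracting each set to a single vertex therefore yields K_{5} as a minor, and since treewidth is minor-monotone, tw(G) ≥ tw(K_{5}) = 4. Combining the bounds, tw(G) = 4.

4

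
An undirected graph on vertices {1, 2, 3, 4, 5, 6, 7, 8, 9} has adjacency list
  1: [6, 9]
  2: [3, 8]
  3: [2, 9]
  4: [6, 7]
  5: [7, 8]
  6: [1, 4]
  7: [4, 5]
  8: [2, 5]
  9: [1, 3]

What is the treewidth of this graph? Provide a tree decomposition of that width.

Every bag has size at most 3, so the width is 3 − 1 = 2 and tw(G) ≤ 2. For the lower bound, G contains the cycle 4–6–1–9–3–2–8–5–7–4, so G is not a forest; only forests have treewidth ≤ 1, hence tw(G) ≥ 2. Combining the bounds, tw(G) = 2.

Treewidth 2.
One such decomposition:
Bags: B1 = {1, 4, 6}  B2 = {1, 4, 9}  B3 = {3, 4, 9}  B4 = {2, 3, 4}  B5 = {2, 4, 8}  B6 = {4, 5, 8}  B7 = {4, 5, 7}
Tree: B1–B2, B2–B3, B3–B4, B4–B5, B5–B6, B6–B7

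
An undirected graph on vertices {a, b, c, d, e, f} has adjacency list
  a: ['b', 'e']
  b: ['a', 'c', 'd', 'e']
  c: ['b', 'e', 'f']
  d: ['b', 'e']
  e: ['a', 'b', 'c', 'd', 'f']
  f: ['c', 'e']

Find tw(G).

2

A width-2 tree decomposition is:
Bags: B1 = {b, c, e}  B2 = {b, d, e}  B3 = {c, e, f}  B4 = {a, b, e}
Tree: B1–B2, B1–B3, B1–B4
Every bag has size at most 3, so the width is 3 − 1 = 2 and tw(G) ≤ 2. On the other hand G contains the 3-clique {c, e, f}. A clique must lie in a single bag of any decomposition, so no decomposition can have width below 2. Hence tw(G) = 2 exactly.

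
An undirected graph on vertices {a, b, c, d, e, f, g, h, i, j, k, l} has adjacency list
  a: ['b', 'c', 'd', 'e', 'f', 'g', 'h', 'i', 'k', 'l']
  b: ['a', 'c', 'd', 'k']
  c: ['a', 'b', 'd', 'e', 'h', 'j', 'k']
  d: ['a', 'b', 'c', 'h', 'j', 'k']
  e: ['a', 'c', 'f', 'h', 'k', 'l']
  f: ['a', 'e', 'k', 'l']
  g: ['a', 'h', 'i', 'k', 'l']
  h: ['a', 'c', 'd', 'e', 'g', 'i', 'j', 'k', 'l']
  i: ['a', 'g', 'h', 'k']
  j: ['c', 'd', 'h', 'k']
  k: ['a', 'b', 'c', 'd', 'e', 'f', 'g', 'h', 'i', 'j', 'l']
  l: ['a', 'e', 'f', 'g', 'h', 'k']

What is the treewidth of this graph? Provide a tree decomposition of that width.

Treewidth 4.
One such decomposition:
Bags: B1 = {a, c, e, h, k}  B2 = {a, e, h, k, l}  B3 = {a, g, h, k, l}  B4 = {a, c, d, h, k}  B5 = {c, d, h, j, k}  B6 = {a, e, f, k, l}  B7 = {a, g, h, i, k}  B8 = {a, b, c, d, k}
Tree: B1–B2, B2–B3, B1–B4, B4–B5, B2–B6, B3–B7, B4–B8

Every bag has size at most 5, so the width is 5 − 1 = 4 and tw(G) ≤ 4. For the lower bound, the 5 vertices {c, d, h, j, k} are pairwise adjacent, and any tree decomposition puts a clique entirely inside one bag — forcing width ≥ 4. Hence tw(G) = 4 exactly.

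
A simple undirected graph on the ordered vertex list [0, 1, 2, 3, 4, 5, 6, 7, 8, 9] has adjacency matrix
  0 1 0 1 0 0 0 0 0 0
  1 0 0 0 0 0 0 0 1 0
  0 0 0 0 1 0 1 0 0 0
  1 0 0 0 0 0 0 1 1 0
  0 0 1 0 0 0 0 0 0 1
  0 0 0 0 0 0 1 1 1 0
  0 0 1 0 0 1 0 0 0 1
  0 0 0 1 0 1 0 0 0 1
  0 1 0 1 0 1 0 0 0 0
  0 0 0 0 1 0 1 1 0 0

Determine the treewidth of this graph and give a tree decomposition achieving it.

Every bag has size at most 3, so the width is 3 − 1 = 2 and tw(G) ≤ 2. For the lower bound, G contains the cycle 0–1–8–3–0, so G is not a forest; only forests have treewidth ≤ 1, hence tw(G) ≥ 2. The upper and lower bounds meet at 2, so that is the treewidth.

Treewidth 2.
One such decomposition:
Bags: B1 = {0, 1, 3}  B2 = {1, 3, 8}  B3 = {3, 7, 8}  B4 = {5, 7, 8}  B5 = {5, 7, 9}  B6 = {5, 6, 9}  B7 = {4, 6, 9}  B8 = {2, 4, 6}
Tree: B1–B2, B2–B3, B3–B4, B4–B5, B5–B6, B6–B7, B7–B8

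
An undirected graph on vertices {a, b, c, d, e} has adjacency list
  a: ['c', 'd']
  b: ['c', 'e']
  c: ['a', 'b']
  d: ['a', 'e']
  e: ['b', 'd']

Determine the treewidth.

2

A width-2 tree decomposition is:
Bags: B1 = {a, b, c}  B2 = {a, b, d}  B3 = {b, d, e}
Tree: B1–B2, B2–B3
Every bag has size at most 3, so the width is 3 − 1 = 2 and tw(G) ≤ 2. For the lower bound, G contains the cycle b–c–a–d–e–b, so G is not a forest; only forests have treewidth ≤ 1, hence tw(G) ≥ 2. Combining the bounds, tw(G) = 2.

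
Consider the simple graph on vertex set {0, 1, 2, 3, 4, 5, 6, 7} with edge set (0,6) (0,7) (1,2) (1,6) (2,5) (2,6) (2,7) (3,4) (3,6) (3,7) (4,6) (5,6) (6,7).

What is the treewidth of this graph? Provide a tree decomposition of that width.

Treewidth 2.
Bags: B1 = {2, 6, 7}  B2 = {1, 2, 6}  B3 = {0, 6, 7}  B4 = {3, 6, 7}  B5 = {3, 4, 6}  B6 = {2, 5, 6}
Tree: B1–B2, B1–B3, B3–B4, B4–B5, B1–B6

The largest bag has 3 vertices, giving width 2; this decomposition certifies tw(G) ≤ 2. For the lower bound, the 3 vertices {0, 6, 7} are pairwise adjacent, and any tree decomposition puts a clique entirely inside one bag — forcing width ≥ 2. Hence tw(G) = 2 exactly.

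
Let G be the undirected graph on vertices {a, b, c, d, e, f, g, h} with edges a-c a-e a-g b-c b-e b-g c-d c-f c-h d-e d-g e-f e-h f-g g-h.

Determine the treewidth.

A width-3 tree decomposition is:
Bags: B1 = {c, e, f, g}  B2 = {c, d, e, g}  B3 = {c, e, g, h}  B4 = {b, c, e, g}  B5 = {a, c, e, g}
Tree: B1–B2, B2–B3, B3–B4, B4–B5
Every bag has size at most 4, so the width is 4 − 1 = 3 and tw(G) ≤ 3. For the lower bound: the 4 vertex sets {f,g}, {d,e}, {c}, {h} are disjoint, each induces a connected subgraph, and every pair is joined by at least one edge of G. Contracting each set to a single vertex therefore yields K_{4} as a minor, and since treewidth is minor-monotone, tw(G) ≥ tw(K_{4}) = 3. Combining the bounds, tw(G) = 3.

3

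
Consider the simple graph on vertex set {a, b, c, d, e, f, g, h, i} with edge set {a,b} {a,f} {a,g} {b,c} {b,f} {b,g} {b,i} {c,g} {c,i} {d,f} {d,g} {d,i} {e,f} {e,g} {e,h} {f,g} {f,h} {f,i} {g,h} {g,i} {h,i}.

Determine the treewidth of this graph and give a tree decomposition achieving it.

Every bag has size at most 4, so the width is 4 − 1 = 3 and tw(G) ≤ 3. Conversely, {b, c, g, i} is a clique of size 4, and the vertices of any clique must share a bag in every tree decomposition; so some bag has ≥ 4 vertices and tw(G) ≥ 3. The upper and lower bounds meet at 3, so that is the treewidth.

Treewidth 3.
Bags: B1 = {f, g, h, i}  B2 = {d, f, g, i}  B3 = {b, f, g, i}  B4 = {e, f, g, h}  B5 = {a, b, f, g}  B6 = {b, c, g, i}
Tree: B1–B2, B1–B3, B1–B4, B3–B5, B3–B6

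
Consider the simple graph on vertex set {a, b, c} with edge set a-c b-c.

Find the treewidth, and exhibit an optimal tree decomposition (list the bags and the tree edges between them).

Treewidth 1.
One optimal decomposition is:
Bags: B1 = {a, c}  B2 = {b, c}
Tree: B1–B2

Every bag has size at most 2, so the width is 2 − 1 = 1 and tw(G) ≤ 1. Any graph with an edge has treewidth ≥ 1, and G has the edge c–a. The upper and lower bounds meet at 1, so that is the treewidth.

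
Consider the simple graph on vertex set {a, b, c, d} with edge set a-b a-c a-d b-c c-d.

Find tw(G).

2

A width-2 tree decomposition is:
Bags: B1 = {a, b, c}  B2 = {a, c, d}
Tree: B1–B2
Every bag has size at most 3, so the width is 3 − 1 = 2 and tw(G) ≤ 2. Conversely, {a, c, d} is a clique of size 3, and the vertices of any clique must share a bag in every tree decomposition; so some bag has ≥ 3 vertices and tw(G) ≥ 2. The upper and lower bounds meet at 2, so that is the treewidth.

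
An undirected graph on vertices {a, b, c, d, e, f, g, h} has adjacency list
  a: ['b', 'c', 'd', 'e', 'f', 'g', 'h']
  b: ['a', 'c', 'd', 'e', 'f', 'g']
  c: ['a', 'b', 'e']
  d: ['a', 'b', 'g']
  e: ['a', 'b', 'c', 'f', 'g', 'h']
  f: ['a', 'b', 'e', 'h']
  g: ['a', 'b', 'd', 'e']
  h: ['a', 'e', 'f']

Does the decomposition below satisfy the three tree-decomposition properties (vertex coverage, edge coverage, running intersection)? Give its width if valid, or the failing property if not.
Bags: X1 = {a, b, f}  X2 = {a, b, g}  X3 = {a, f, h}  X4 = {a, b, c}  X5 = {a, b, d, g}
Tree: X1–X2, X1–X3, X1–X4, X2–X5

A tree decomposition must satisfy three properties: every vertex lies in some bag; for every edge, both endpoints lie together in some bag; and for every vertex, the bags containing it form a connected subtree. Here vertex e appears in no bag, so the decomposition is invalid.

No — vertex e appears in no bag.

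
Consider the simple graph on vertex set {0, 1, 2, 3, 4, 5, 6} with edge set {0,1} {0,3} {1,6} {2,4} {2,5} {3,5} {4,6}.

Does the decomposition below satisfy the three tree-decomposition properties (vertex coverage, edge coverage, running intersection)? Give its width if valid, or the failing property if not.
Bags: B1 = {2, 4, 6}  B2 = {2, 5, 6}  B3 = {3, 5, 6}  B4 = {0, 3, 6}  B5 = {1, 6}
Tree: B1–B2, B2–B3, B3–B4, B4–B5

No — edge (0,1) lies in no bag.

A tree decomposition must satisfy three properties: every vertex lies in some bag; for every edge, both endpoints lie together in some bag; and for every vertex, the bags containing it form a connected subtree. Here edge (0,1) lies in no bag, so the decomposition is invalid.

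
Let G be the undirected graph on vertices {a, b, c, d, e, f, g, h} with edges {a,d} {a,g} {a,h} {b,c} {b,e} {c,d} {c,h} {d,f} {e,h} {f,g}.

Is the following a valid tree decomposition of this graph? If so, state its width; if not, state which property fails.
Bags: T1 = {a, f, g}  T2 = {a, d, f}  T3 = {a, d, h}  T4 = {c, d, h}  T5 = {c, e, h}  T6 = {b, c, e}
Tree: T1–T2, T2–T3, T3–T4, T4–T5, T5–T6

Vertex coverage: the bags together contain {a, b, c, d, e, f, g, h}, the full vertex set. Edge coverage: each edge of G has both endpoints in at least one bag. Running intersection: for every vertex, the bags containing it form a connected subtree. All three properties hold, so this is a valid tree decomposition of width max|bag| − 1 = 2, and hence tw(G) ≤ 2.

Yes; width 2.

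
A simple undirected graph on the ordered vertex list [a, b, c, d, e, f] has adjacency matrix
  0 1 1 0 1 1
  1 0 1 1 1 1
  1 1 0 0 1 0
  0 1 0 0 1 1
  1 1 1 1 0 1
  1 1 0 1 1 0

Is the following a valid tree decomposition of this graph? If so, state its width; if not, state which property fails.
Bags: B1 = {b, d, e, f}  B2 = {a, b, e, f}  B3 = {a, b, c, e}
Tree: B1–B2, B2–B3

Yes; width 3.

Checking the three conditions: (i) the bags cover all of {a, b, c, d, e, f}; (ii) for each edge, some bag contains both endpoints; (iii) the bags containing any fixed vertex form a subtree. All hold, so the decomposition is valid with width 4 − 1 = 3.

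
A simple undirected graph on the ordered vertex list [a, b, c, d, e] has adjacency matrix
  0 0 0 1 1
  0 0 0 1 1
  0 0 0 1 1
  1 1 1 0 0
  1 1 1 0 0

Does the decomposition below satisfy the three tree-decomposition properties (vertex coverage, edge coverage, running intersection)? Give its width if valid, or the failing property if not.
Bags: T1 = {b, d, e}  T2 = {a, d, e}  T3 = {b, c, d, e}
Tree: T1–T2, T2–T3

No — bags containing vertex b are not connected in the tree.

A tree decomposition must satisfy three properties: every vertex lies in some bag; for every edge, both endpoints lie together in some bag; and for every vertex, the bags containing it form a connected subtree. Here bags containing vertex b are not connected in the tree, so the decomposition is invalid.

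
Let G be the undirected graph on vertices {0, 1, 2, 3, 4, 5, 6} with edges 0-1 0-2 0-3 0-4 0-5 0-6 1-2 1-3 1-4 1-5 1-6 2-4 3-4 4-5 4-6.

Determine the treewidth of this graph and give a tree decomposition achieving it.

Treewidth 3.
Bags: B1 = {0, 1, 3, 4}  B2 = {0, 1, 4, 5}  B3 = {0, 1, 2, 4}  B4 = {0, 1, 4, 6}
Tree: B1–B2, B1–B3, B2–B4

Each bag holds 4 vertices, so the decomposition has width 3, which upper-bounds the treewidth. For the lower bound, the 4 vertices {0, 1, 2, 4} are pairwise adjacent, and any tree decomposition puts a clique entirely inside one bag — forcing width ≥ 3. Hence tw(G) = 3 exactly.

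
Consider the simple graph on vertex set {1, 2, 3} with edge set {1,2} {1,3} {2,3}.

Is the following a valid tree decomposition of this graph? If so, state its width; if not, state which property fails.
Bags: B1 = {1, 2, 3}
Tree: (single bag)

Yes; width 2.

Every vertex of G appears in some bag (union = {1, 2, 3}); every edge is covered by a bag; and for each vertex v the set of bags containing v is connected in the bag tree. The decomposition is therefore valid. The largest bag has 3 vertices, so the width is 2.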